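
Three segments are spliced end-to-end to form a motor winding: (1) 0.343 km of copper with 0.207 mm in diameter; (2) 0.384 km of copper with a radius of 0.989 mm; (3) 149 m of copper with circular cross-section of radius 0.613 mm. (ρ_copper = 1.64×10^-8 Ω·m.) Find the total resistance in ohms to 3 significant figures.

Seg 1: A = π(d/2)² = π(1.0350e-04 m)² = 3.365e-08 m²
R_1 = (1.64×10^-8)(343)/(3.365e-08) = 167.2 Ω
Seg 2: A = πr² = π(9.8900e-04 m)² = 3.073e-06 m²
R_2 = (1.64×10^-8)(384)/(3.073e-06) = 2.049 Ω
Seg 3: A = πr² = π(6.1300e-04 m)² = 1.181e-06 m²
R_3 = (1.64×10^-8)(149)/(1.181e-06) = 2.07 Ω
R_total = R_1 + R_2 + R_3 = 171 Ω

171 Ω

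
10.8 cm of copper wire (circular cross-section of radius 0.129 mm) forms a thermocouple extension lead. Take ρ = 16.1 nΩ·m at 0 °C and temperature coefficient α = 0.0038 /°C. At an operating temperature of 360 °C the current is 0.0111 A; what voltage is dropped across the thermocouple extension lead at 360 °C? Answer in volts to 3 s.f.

8.74×10^-4 V

ρ = 16.1 nΩ·m = 1.61×10^-8 Ω·m
A = πr² = π(1.2900e-04 m)² = 5.228e-08 m²
R₍0₎ = ρL/A = (1.61×10^-8)(0.108)/(5.228e-08) = 0.03326 Ω
R₍360₎ = R₍0₎(1 + αΔT) = 0.03326 × (1 + 0.0038×360) = 0.07876 Ω
V = IR = 0.0111 × 0.07876 = 8.74×10^-4 V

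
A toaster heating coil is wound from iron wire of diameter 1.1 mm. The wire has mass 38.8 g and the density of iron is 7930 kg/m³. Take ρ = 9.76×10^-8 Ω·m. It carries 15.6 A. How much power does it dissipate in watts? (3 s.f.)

A = π(d/2)² = π(5.5000e-04 m)² = 9.5033e-07 m²
L = m/(density·A) = 0.0388/(7930×9.5033e-07) = 5.149 m
R = ρL/A = (9.76×10^-8)(5.149)/(9.5033e-07) = 0.5288 Ω
P = I²R = (15.6)² × 0.5288 = 129 W

129 W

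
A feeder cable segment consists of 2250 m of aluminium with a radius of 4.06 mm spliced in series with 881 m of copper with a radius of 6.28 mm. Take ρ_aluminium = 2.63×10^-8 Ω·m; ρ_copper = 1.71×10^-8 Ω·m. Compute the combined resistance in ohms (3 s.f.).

1.26 Ω

Segment 1: A = πr² = π(4.0600e-03 m)² = 5.178e-05 m²
R₁ = ρL/A = (2.63×10^-8)(2250)/(5.178e-05) = 1.143 Ω
Segment 2: A = πr² = π(6.2800e-03 m)² = 1.239e-04 m²
R₂ = (1.71×10^-8)(881)/(1.239e-04) = 0.1216 Ω
R = R₁ + R₂ = 1.26 Ω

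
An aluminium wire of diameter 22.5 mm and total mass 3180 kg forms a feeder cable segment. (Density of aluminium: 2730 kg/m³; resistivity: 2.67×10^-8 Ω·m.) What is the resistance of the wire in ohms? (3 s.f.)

A = π(d/2)² = π(1.1250e-02 m)² = 3.9761e-04 m²
L = m/(density·A) = 3180/(2730×3.9761e-04) = 2930 m
R = ρL/A = (2.67×10^-8)(2930)/(3.9761e-04) = 0.197 Ω

0.197 Ω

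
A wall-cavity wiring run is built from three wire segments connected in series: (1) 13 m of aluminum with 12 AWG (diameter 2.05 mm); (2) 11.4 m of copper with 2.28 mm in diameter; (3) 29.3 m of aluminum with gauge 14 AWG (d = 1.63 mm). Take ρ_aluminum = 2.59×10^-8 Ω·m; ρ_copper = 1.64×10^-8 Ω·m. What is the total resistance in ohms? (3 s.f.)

Seg 1: A = π(2.05/2 mm)² = π(1.0250e-03 m)² = 3.301e-06 m²
R_1 = (2.59×10^-8)(13)/(3.301e-06) = 0.102 Ω
Seg 2: A = π(d/2)² = π(1.1400e-03 m)² = 4.083e-06 m²
R_2 = (1.64×10^-8)(11.4)/(4.083e-06) = 0.04579 Ω
Seg 3: A = π(1.63/2 mm)² = π(8.1500e-04 m)² = 2.087e-06 m²
R_3 = (2.59×10^-8)(29.3)/(2.087e-06) = 0.3637 Ω
R_total = R_1 + R_2 + R_3 = 0.511 Ω

0.511 Ω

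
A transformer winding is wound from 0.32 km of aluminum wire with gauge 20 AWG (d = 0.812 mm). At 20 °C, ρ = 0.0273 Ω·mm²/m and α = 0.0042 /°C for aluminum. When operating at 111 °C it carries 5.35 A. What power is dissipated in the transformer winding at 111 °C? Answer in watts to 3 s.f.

ρ = 0.0273 Ω·mm²/m = 2.73×10^-8 Ω·m
A = π(0.812/2 mm)² = π(4.0600e-04 m)² = 5.178e-07 m²
R₍20₎ = ρL/A = (2.73×10^-8)(320)/(5.178e-07) = 16.87 Ω
R₍111₎ = R₍20₎(1 + αΔT) = 16.87 × (1 + 0.0042×91) = 23.32 Ω
P = I²R = (5.35)² × 23.32 = 667 W

667 W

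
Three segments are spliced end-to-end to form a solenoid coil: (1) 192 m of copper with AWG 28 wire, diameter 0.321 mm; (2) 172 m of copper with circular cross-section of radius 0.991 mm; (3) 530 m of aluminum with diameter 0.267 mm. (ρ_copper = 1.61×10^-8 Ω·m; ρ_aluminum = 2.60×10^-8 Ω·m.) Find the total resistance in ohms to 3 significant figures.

285 Ω

Seg 1: A = π(0.321/2 mm)² = π(1.6050e-04 m)² = 8.093e-08 m²
R_1 = (1.61×10^-8)(192)/(8.093e-08) = 38.2 Ω
Seg 2: A = πr² = π(9.9100e-04 m)² = 3.085e-06 m²
R_2 = (1.61×10^-8)(172)/(3.085e-06) = 0.8975 Ω
Seg 3: A = π(d/2)² = π(1.3350e-04 m)² = 5.599e-08 m²
R_3 = (2.60×10^-8)(530)/(5.599e-08) = 246.1 Ω
R_total = R_1 + R_2 + R_3 = 285 Ω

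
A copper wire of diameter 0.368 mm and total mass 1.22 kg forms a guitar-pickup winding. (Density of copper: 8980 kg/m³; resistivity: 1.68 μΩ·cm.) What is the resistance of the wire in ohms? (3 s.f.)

202 Ω

ρ = 1.68 μΩ·cm = 1.68×10^-8 Ω·m
A = π(d/2)² = π(1.8400e-04 m)² = 1.0636e-07 m²
L = m/(density·A) = 1.22/(8980×1.0636e-07) = 1277 m
R = ρL/A = (1.68×10^-8)(1277)/(1.0636e-07) = 202 Ω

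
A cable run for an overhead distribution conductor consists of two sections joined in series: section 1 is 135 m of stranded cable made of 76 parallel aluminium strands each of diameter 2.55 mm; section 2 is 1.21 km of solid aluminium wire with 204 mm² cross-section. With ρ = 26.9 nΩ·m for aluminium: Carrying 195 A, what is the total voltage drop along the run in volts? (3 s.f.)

ρ = 26.9 nΩ·m = 2.69×10^-8 Ω·m
Section 1: A_strand = π(1.2750e-03)² = 5.107e-06 m²; R₁ = ρL/(N·A_s) = (2.69×10^-8)(135)/(76×5.107e-06) = 0.009356 Ω
Section 2: A = 204 mm² = 2.040e-04 m²
R₂ = (2.69×10^-8)(1210)/(2.040e-04) = 0.1596 Ω
R = R₁ + R₂ = 0.1689 Ω
V = IR = 195 × 0.1689 = 32.9 V

32.9 V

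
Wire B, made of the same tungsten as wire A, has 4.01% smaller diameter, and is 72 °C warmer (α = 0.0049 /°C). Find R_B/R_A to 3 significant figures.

R ∝ ρL/d² with ρ ∝ (1+αΔT), so R_B/R_A = (1 − 4.01/100)⁻² × (1 + 0.0049×72)
= 1.085 × 1.353 = 1.47

1.47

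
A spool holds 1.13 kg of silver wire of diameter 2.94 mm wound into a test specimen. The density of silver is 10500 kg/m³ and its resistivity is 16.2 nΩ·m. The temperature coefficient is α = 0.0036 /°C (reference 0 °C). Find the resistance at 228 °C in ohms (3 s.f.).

0.0689 Ω

ρ = 16.2 nΩ·m = 1.62×10^-8 Ω·m
A = π(d/2)² = π(1.4700e-03 m)² = 6.7887e-06 m²
L = m/(density·A) = 1.13/(10500×6.7887e-06) = 15.85 m
R = ρL/A = (1.62×10^-8)(15.85)/(6.7887e-06) = 0.03783 Ω
R(228 °C) = 0.03783 × (1 + 0.0036×228) = 0.0689 Ω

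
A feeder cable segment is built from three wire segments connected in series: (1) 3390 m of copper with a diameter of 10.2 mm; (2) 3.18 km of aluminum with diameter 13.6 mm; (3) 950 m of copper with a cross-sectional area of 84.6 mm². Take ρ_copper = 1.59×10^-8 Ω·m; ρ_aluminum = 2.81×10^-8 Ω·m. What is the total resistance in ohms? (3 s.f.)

1.45 Ω

Seg 1: A = π(d/2)² = π(5.1000e-03 m)² = 8.171e-05 m²
R_1 = (1.59×10^-8)(3390)/(8.171e-05) = 0.6596 Ω
Seg 2: A = π(d/2)² = π(6.8000e-03 m)² = 1.453e-04 m²
R_2 = (2.81×10^-8)(3180)/(1.453e-04) = 0.6151 Ω
Seg 3: A = 84.6 mm² = 8.460e-05 m²
R_3 = (1.59×10^-8)(950)/(8.460e-05) = 0.1785 Ω
R_total = R_1 + R_2 + R_3 = 1.45 Ω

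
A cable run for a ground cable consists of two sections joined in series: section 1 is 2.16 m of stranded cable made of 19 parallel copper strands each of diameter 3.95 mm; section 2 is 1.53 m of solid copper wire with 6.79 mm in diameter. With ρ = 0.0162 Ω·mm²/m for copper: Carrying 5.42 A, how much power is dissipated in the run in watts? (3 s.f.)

0.0245 W

ρ = 0.0162 Ω·mm²/m = 1.62×10^-8 Ω·m
Section 1: A_strand = π(1.9750e-03)² = 1.225e-05 m²; R₁ = ρL/(N·A_s) = (1.62×10^-8)(2.16)/(19×1.225e-05) = 1.503×10^-4 Ω
Section 2: A = π(d/2)² = π(3.3950e-03 m)² = 3.621e-05 m²
R₂ = (1.62×10^-8)(1.53)/(3.621e-05) = 6.845×10^-4 Ω
R = R₁ + R₂ = 8.348×10^-4 Ω
P = I²R = (5.42)² × 8.348×10^-4 = 0.0245 W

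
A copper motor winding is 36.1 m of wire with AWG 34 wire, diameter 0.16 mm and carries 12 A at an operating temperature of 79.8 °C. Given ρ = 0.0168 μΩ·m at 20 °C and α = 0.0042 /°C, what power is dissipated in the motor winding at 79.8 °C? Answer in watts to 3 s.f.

5430 W

ρ = 0.0168 μΩ·m = 1.68×10^-8 Ω·m
A = π(0.16/2 mm)² = π(8.0000e-05 m)² = 2.011e-08 m²
R₍20₎ = ρL/A = (1.68×10^-8)(36.1)/(2.011e-08) = 30.16 Ω
R₍79.8₎ = R₍20₎(1 + αΔT) = 30.16 × (1 + 0.0042×59.8) = 37.74 Ω
P = I²R = (12)² × 37.74 = 5430 W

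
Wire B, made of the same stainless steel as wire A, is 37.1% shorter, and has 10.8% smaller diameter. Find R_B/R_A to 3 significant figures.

0.791

R ∝ L/d², so R_B/R_A = (1 − 37.1/100) × (1 − 10.8/100)⁻²
= 0.629 × 1.257 = 0.791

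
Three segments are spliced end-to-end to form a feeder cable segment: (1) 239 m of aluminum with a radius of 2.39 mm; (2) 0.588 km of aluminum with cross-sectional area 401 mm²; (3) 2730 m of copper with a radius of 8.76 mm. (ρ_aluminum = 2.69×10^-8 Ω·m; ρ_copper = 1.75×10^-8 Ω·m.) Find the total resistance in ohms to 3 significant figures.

Seg 1: A = πr² = π(2.3900e-03 m)² = 1.795e-05 m²
R_1 = (2.69×10^-8)(239)/(1.795e-05) = 0.3583 Ω
Seg 2: A = 401 mm² = 4.010e-04 m²
R_2 = (2.69×10^-8)(588)/(4.010e-04) = 0.03944 Ω
Seg 3: A = πr² = π(8.7600e-03 m)² = 2.411e-04 m²
R_3 = (1.75×10^-8)(2730)/(2.411e-04) = 0.1982 Ω
R_total = R_1 + R_2 + R_3 = 0.596 Ω

0.596 Ω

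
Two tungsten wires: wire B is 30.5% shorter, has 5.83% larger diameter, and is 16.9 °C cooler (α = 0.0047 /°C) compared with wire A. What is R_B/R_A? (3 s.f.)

0.571

R ∝ ρL/d² with ρ ∝ (1+αΔT), so R_B/R_A = (1 − 30.5/100) × (1 + 5.83/100)⁻² × (1 − 0.0047×16.9)
= 0.695 × 0.8929 × 0.9206 = 0.571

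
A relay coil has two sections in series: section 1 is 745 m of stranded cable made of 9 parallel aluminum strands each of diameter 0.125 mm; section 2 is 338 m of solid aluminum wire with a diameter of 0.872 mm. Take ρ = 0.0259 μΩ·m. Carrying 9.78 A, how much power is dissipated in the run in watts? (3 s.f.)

ρ = 0.0259 μΩ·m = 2.59×10^-8 Ω·m
Section 1: A_strand = π(6.2500e-05)² = 1.227e-08 m²; R₁ = ρL/(N·A_s) = (2.59×10^-8)(745)/(9×1.227e-08) = 174.7 Ω
Section 2: A = π(d/2)² = π(4.3600e-04 m)² = 5.972e-07 m²
R₂ = (2.59×10^-8)(338)/(5.972e-07) = 14.66 Ω
R = R₁ + R₂ = 189.4 Ω
P = I²R = (9.78)² × 189.4 = 18100 W

18100 W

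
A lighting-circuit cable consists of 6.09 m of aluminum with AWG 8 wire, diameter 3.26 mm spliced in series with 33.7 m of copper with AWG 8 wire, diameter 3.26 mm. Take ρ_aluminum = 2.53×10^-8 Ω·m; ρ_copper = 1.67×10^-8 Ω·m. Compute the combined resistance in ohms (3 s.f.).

0.0859 Ω

Segment 1: A = π(3.26/2 mm)² = π(1.6300e-03 m)² = 8.347e-06 m²
R₁ = ρL/A = (2.53×10^-8)(6.09)/(8.347e-06) = 0.01846 Ω
R₂ = (1.67×10^-8)(33.7)/(8.347e-06) = 0.06743 Ω
R = R₁ + R₂ = 0.0859 Ω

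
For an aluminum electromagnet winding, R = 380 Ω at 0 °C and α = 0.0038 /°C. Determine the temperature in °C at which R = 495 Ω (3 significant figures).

79.6 °C

R = R₀(1 + α(T − T₀)) ⇒ T = T₀ + (R/R₀ − 1)/α
T = 0 + (495/380 − 1)/0.0038 = 0 + (0.3026)/0.0038 = 79.6 °C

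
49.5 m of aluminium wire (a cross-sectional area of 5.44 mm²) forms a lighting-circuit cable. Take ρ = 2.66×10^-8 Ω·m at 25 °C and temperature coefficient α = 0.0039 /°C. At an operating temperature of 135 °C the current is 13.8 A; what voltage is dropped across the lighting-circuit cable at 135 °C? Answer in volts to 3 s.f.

A = 5.44 mm² = 5.440e-06 m²
R₍25₎ = ρL/A = (2.66×10^-8)(49.5)/(5.440e-06) = 0.242 Ω
R₍135₎ = R₍25₎(1 + αΔT) = 0.242 × (1 + 0.0039×110) = 0.3459 Ω
V = IR = 13.8 × 0.3459 = 4.77 V

4.77 V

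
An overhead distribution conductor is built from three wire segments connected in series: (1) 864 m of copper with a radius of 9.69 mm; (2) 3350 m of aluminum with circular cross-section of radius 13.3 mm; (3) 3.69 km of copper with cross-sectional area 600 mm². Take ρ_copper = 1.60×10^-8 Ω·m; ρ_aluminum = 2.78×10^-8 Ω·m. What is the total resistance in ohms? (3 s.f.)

Seg 1: A = πr² = π(9.6900e-03 m)² = 2.950e-04 m²
R_1 = (1.60×10^-8)(864)/(2.950e-04) = 0.04686 Ω
Seg 2: A = πr² = π(1.3300e-02 m)² = 5.557e-04 m²
R_2 = (2.78×10^-8)(3350)/(5.557e-04) = 0.1676 Ω
Seg 3: A = 600 mm² = 6.000e-04 m²
R_3 = (1.60×10^-8)(3690)/(6.000e-04) = 0.0984 Ω
R_total = R_1 + R_2 + R_3 = 0.313 Ω

0.313 Ω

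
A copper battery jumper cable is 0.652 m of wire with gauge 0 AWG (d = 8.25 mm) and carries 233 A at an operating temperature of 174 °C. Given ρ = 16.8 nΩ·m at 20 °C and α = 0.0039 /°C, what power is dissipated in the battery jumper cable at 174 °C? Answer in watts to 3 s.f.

ρ = 16.8 nΩ·m = 1.68×10^-8 Ω·m
A = π(8.25/2 mm)² = π(4.1250e-03 m)² = 5.346e-05 m²
R₍20₎ = ρL/A = (1.68×10^-8)(0.652)/(5.346e-05) = 2.049×10^-4 Ω
R₍174₎ = R₍20₎(1 + αΔT) = 2.049×10^-4 × (1 + 0.0039×154) = 3.280×10^-4 Ω
P = I²R = (233)² × 3.280×10^-4 = 17.8 W

17.8 W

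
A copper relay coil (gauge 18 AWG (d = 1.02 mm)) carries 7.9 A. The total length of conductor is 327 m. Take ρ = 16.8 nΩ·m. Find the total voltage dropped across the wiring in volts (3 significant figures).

ρ = 16.8 nΩ·m = 1.68×10^-8 Ω·m
A = π(1.02/2 mm)² = π(5.1000e-04 m)² = 8.171e-07 m²
R = ρL/A = (1.68×10^-8)(327)/(8.171e-07) = 6.723 Ω
V = IR = 7.9 × 6.723 = 53.1 V

53.1 V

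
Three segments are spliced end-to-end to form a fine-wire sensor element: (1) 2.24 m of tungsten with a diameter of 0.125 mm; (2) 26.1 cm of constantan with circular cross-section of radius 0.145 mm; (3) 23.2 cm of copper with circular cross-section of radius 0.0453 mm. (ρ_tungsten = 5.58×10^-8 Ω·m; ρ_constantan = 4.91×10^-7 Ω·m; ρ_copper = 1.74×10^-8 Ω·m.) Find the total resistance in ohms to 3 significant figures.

Seg 1: A = π(d/2)² = π(6.2500e-05 m)² = 1.227e-08 m²
R_1 = (5.58×10^-8)(2.24)/(1.227e-08) = 10.19 Ω
Seg 2: A = πr² = π(1.4500e-04 m)² = 6.605e-08 m²
R_2 = (4.91×10^-7)(0.261)/(6.605e-08) = 1.94 Ω
Seg 3: A = πr² = π(4.5300e-05 m)² = 6.447e-09 m²
R_3 = (1.74×10^-8)(0.232)/(6.447e-09) = 0.6262 Ω
R_total = R_1 + R_2 + R_3 = 12.8 Ω

12.8 Ω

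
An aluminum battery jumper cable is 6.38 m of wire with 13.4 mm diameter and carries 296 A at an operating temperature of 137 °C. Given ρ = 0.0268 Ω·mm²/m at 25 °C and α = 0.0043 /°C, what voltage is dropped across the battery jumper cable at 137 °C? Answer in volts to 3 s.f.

0.532 V

ρ = 0.0268 Ω·mm²/m = 2.68×10^-8 Ω·m
A = π(d/2)² = π(6.7000e-03 m)² = 1.410e-04 m²
R₍25₎ = ρL/A = (2.68×10^-8)(6.38)/(1.410e-04) = 0.001212 Ω
R₍137₎ = R₍25₎(1 + αΔT) = 0.001212 × (1 + 0.0043×112) = 0.001796 Ω
V = IR = 296 × 0.001796 = 0.532 V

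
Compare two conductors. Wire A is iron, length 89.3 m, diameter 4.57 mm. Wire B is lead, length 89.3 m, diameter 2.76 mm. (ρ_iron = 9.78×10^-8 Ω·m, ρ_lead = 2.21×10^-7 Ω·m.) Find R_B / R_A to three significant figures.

6.20

R ∝ ρL/d², so R_B/R_A = (ρ_B/ρ_A) × (d_A/d_B)²
= (2.21×10^-7/9.78×10^-8) × (4.57/2.76)² = 6.20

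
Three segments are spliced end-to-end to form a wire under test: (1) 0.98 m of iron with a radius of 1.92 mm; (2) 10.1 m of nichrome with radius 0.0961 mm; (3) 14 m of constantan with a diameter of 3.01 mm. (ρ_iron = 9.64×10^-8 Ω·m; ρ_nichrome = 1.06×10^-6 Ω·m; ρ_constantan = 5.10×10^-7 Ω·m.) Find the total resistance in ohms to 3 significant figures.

370 Ω

Seg 1: A = πr² = π(1.9200e-03 m)² = 1.158e-05 m²
R_1 = (9.64×10^-8)(0.98)/(1.158e-05) = 0.008157 Ω
Seg 2: A = πr² = π(9.6100e-05 m)² = 2.901e-08 m²
R_2 = (1.06×10^-6)(10.1)/(2.901e-08) = 369 Ω
Seg 3: A = π(d/2)² = π(1.5050e-03 m)² = 7.116e-06 m²
R_3 = (5.10×10^-7)(14)/(7.116e-06) = 1.003 Ω
R_total = R_1 + R_2 + R_3 = 370 Ω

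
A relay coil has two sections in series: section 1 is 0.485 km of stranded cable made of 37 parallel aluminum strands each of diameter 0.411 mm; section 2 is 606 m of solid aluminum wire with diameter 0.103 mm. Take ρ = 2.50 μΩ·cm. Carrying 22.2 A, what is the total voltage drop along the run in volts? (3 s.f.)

ρ = 2.50 μΩ·cm = 2.50×10^-8 Ω·m
Section 1: A_strand = π(2.0550e-04)² = 1.327e-07 m²; R₁ = ρL/(N·A_s) = (2.50×10^-8)(485)/(37×1.327e-07) = 2.47 Ω
Section 2: A = π(d/2)² = π(5.1500e-05 m)² = 8.332e-09 m²
R₂ = (2.50×10^-8)(606)/(8.332e-09) = 1818 Ω
R = R₁ + R₂ = 1821 Ω
V = IR = 22.2 × 1821 = 40400 V

40400 V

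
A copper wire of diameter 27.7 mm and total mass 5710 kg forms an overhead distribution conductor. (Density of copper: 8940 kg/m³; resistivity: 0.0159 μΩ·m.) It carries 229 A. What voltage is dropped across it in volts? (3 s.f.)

6.40 V

ρ = 0.0159 μΩ·m = 1.59×10^-8 Ω·m
A = π(d/2)² = π(1.3850e-02 m)² = 6.0263e-04 m²
L = m/(density·A) = 5710/(8940×6.0263e-04) = 1060 m
R = ρL/A = (1.59×10^-8)(1060)/(6.0263e-04) = 0.02796 Ω
V = IR = 229 × 0.02796 = 6.40 V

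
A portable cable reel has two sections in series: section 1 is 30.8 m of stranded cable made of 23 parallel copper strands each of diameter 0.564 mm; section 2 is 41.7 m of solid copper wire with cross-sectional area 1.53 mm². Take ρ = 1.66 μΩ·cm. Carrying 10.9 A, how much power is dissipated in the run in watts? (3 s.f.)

64.3 W

ρ = 1.66 μΩ·cm = 1.66×10^-8 Ω·m
Section 1: A_strand = π(2.8200e-04)² = 2.498e-07 m²; R₁ = ρL/(N·A_s) = (1.66×10^-8)(30.8)/(23×2.498e-07) = 0.08898 Ω
Section 2: A = 1.53 mm² = 1.530e-06 m²
R₂ = (1.66×10^-8)(41.7)/(1.530e-06) = 0.4524 Ω
R = R₁ + R₂ = 0.5414 Ω
P = I²R = (10.9)² × 0.5414 = 64.3 W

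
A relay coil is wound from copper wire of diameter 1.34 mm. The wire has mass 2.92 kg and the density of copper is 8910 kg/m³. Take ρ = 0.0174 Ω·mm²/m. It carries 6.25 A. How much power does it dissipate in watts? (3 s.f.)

112 W

ρ = 0.0174 Ω·mm²/m = 1.74×10^-8 Ω·m
A = π(d/2)² = π(6.7000e-04 m)² = 1.4103e-06 m²
L = m/(density·A) = 2.92/(8910×1.4103e-06) = 232.4 m
R = ρL/A = (1.74×10^-8)(232.4)/(1.4103e-06) = 2.867 Ω
P = I²R = (6.25)² × 2.867 = 112 W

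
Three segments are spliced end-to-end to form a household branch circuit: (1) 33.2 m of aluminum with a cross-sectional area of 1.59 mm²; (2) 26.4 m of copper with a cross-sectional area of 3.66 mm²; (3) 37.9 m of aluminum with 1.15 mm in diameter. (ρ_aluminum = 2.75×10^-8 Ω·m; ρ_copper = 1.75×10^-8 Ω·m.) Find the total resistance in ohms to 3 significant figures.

Seg 1: A = 1.59 mm² = 1.590e-06 m²
R_1 = (2.75×10^-8)(33.2)/(1.590e-06) = 0.5742 Ω
Seg 2: A = 3.66 mm² = 3.660e-06 m²
R_2 = (1.75×10^-8)(26.4)/(3.660e-06) = 0.1262 Ω
Seg 3: A = π(d/2)² = π(5.7500e-04 m)² = 1.039e-06 m²
R_3 = (2.75×10^-8)(37.9)/(1.039e-06) = 1.003 Ω
R_total = R_1 + R_2 + R_3 = 1.70 Ω

1.70 Ω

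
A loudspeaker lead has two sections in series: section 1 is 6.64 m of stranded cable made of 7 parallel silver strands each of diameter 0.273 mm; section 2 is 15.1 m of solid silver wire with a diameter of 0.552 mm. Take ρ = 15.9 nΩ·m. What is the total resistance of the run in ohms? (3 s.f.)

1.26 Ω

ρ = 15.9 nΩ·m = 1.59×10^-8 Ω·m
Section 1: A_strand = π(1.3650e-04)² = 5.853e-08 m²; R₁ = ρL/(N·A_s) = (1.59×10^-8)(6.64)/(7×5.853e-08) = 0.2577 Ω
Section 2: A = π(d/2)² = π(2.7600e-04 m)² = 2.393e-07 m²
R₂ = (1.59×10^-8)(15.1)/(2.393e-07) = 1.003 Ω
R = R₁ + R₂ = 1.26 Ω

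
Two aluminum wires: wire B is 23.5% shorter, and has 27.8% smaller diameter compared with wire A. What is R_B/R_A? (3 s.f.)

1.47

R ∝ L/d², so R_B/R_A = (1 − 23.5/100) × (1 − 27.8/100)⁻²
= 0.765 × 1.918 = 1.47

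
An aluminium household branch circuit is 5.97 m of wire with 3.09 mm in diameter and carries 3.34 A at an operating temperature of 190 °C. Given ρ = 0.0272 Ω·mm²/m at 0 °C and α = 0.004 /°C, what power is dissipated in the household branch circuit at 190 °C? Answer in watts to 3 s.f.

0.425 W

ρ = 0.0272 Ω·mm²/m = 2.72×10^-8 Ω·m
A = π(d/2)² = π(1.5450e-03 m)² = 7.499e-06 m²
R₍0₎ = ρL/A = (2.72×10^-8)(5.97)/(7.499e-06) = 0.02165 Ω
R₍190₎ = R₍0₎(1 + αΔT) = 0.02165 × (1 + 0.004×190) = 0.03811 Ω
P = I²R = (3.34)² × 0.03811 = 0.425 W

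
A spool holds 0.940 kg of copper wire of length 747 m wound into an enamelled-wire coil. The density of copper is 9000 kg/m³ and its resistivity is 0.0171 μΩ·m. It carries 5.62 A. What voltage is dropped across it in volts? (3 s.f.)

ρ = 0.0171 μΩ·m = 1.71×10^-8 Ω·m
A = m/(density·L) = 0.94/(9000×747) = 1.3982e-07 m²
R = ρL/A = (1.71×10^-8)(747)/(1.3982e-07) = 91.36 Ω
V = IR = 5.62 × 91.36 = 513 V

513 V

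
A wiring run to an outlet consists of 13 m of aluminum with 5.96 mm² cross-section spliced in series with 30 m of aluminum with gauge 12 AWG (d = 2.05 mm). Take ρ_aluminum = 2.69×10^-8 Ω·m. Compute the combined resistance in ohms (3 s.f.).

Segment 1: A = 5.96 mm² = 5.960e-06 m²
R₁ = ρL/A = (2.69×10^-8)(13)/(5.960e-06) = 0.05867 Ω
Segment 2: A = π(2.05/2 mm)² = π(1.0250e-03 m)² = 3.301e-06 m²
R₂ = (2.69×10^-8)(30)/(3.301e-06) = 0.2445 Ω
R = R₁ + R₂ = 0.303 Ω

0.303 Ω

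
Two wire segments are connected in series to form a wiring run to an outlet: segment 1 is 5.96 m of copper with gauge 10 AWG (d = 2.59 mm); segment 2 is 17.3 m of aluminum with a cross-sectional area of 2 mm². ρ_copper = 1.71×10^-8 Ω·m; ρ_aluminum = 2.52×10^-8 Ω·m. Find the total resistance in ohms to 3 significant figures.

0.237 Ω

Segment 1: A = π(2.59/2 mm)² = π(1.2950e-03 m)² = 5.269e-06 m²
R₁ = ρL/A = (1.71×10^-8)(5.96)/(5.269e-06) = 0.01934 Ω
Segment 2: A = 2 mm² = 2.000e-06 m²
R₂ = (2.52×10^-8)(17.3)/(2.000e-06) = 0.218 Ω
R = R₁ + R₂ = 0.237 Ω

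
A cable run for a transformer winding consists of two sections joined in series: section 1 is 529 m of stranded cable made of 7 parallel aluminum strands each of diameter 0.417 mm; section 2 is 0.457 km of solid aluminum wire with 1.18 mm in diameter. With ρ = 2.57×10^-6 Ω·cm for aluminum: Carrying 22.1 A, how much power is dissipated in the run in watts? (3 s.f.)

12200 W

ρ = 2.57×10^-6 Ω·cm = 2.57×10^-8 Ω·m
Section 1: A_strand = π(2.0850e-04)² = 1.366e-07 m²; R₁ = ρL/(N·A_s) = (2.57×10^-8)(529)/(7×1.366e-07) = 14.22 Ω
Section 2: A = π(d/2)² = π(5.9000e-04 m)² = 1.094e-06 m²
R₂ = (2.57×10^-8)(457)/(1.094e-06) = 10.74 Ω
R = R₁ + R₂ = 24.96 Ω
P = I²R = (22.1)² × 24.96 = 12200 W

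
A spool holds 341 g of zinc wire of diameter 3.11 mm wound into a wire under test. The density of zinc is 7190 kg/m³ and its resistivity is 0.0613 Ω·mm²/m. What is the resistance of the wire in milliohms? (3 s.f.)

50.4 mΩ

ρ = 0.0613 Ω·mm²/m = 6.13×10^-8 Ω·m
A = π(d/2)² = π(1.5550e-03 m)² = 7.5964e-06 m²
L = m/(density·A) = 0.341/(7190×7.5964e-06) = 6.243 m
R = ρL/A = (6.13×10^-8)(6.243)/(7.5964e-06) = 50.4 mΩ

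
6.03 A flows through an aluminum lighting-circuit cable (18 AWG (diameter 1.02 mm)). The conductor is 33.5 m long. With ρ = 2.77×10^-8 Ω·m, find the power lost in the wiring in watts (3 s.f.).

41.3 W

A = π(1.02/2 mm)² = π(5.1000e-04 m)² = 8.171e-07 m²
R = ρL/A = (2.77×10^-8)(33.5)/(8.171e-07) = 1.136 Ω
P = I²R = (6.03)² × 1.136 = 41.3 W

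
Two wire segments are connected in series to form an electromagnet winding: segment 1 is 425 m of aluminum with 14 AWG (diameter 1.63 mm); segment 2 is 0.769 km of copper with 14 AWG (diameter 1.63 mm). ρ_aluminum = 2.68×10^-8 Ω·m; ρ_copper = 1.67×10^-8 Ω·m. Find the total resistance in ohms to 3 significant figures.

Segment 1: A = π(1.63/2 mm)² = π(8.1500e-04 m)² = 2.087e-06 m²
R₁ = ρL/A = (2.68×10^-8)(425)/(2.087e-06) = 5.458 Ω
R₂ = (1.67×10^-8)(769)/(2.087e-06) = 6.154 Ω
R = R₁ + R₂ = 11.6 Ω

11.6 Ω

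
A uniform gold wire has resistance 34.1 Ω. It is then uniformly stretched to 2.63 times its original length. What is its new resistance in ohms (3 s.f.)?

236 Ω

Volume constant ⇒ A' = A/k with k = 2.63. R' = ρ(kL)/(A/k) = k²R.
R' = 6.917 × 34.1 = 236 Ω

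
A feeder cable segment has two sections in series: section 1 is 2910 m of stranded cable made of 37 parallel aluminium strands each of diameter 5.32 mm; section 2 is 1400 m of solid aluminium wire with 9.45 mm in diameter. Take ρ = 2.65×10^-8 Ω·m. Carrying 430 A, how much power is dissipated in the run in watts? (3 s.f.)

1.15×10^5 W

Section 1: A_strand = π(2.6600e-03)² = 2.223e-05 m²; R₁ = ρL/(N·A_s) = (2.65×10^-8)(2910)/(37×2.223e-05) = 0.09376 Ω
Section 2: A = π(d/2)² = π(4.7250e-03 m)² = 7.014e-05 m²
R₂ = (2.65×10^-8)(1400)/(7.014e-05) = 0.529 Ω
R = R₁ + R₂ = 0.6227 Ω
P = I²R = (430)² × 0.6227 = 1.15×10^5 W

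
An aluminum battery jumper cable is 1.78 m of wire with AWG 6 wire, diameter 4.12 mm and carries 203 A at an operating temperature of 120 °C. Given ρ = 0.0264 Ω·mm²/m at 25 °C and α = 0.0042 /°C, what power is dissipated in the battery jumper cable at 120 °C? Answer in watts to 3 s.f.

203 W

ρ = 0.0264 Ω·mm²/m = 2.64×10^-8 Ω·m
A = π(4.12/2 mm)² = π(2.0600e-03 m)² = 1.333e-05 m²
R₍25₎ = ρL/A = (2.64×10^-8)(1.78)/(1.333e-05) = 0.003525 Ω
R₍120₎ = R₍25₎(1 + αΔT) = 0.003525 × (1 + 0.0042×95) = 0.004931 Ω
P = I²R = (203)² × 0.004931 = 203 W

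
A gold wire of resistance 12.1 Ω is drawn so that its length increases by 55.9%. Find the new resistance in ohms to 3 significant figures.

k = 1 + 55.9/100 = 1.559; volume constant ⇒ A' = A/k, so R' = k²R.
R' = 2.43 × 12.1 = 29.4 Ω

29.4 Ω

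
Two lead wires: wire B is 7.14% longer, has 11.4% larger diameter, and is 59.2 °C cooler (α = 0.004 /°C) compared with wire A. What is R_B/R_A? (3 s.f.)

0.659

R ∝ ρL/d² with ρ ∝ (1+αΔT), so R_B/R_A = (1 + 7.14/100) × (1 + 11.4/100)⁻² × (1 − 0.004×59.2)
= 1.071 × 0.8058 × 0.7632 = 0.659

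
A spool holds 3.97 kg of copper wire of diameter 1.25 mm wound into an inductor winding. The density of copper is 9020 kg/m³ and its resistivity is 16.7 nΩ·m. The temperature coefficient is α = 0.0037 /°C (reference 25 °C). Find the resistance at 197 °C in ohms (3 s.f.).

ρ = 16.7 nΩ·m = 1.67×10^-8 Ω·m
A = π(d/2)² = π(6.2500e-04 m)² = 1.2272e-06 m²
L = m/(density·A) = 3.97/(9020×1.2272e-06) = 358.7 m
R = ρL/A = (1.67×10^-8)(358.7)/(1.2272e-06) = 4.881 Ω
R(197 °C) = 4.881 × (1 + 0.0037×172) = 7.99 Ω

7.99 Ω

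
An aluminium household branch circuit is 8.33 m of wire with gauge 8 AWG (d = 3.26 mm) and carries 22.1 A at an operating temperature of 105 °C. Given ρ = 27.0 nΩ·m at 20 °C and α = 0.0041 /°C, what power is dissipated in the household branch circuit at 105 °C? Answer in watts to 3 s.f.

ρ = 27.0 nΩ·m = 2.70×10^-8 Ω·m
A = π(3.26/2 mm)² = π(1.6300e-03 m)² = 8.347e-06 m²
R₍20₎ = ρL/A = (2.70×10^-8)(8.33)/(8.347e-06) = 0.02695 Ω
R₍105₎ = R₍20₎(1 + αΔT) = 0.02695 × (1 + 0.0041×85) = 0.03634 Ω
P = I²R = (22.1)² × 0.03634 = 17.7 W

17.7 W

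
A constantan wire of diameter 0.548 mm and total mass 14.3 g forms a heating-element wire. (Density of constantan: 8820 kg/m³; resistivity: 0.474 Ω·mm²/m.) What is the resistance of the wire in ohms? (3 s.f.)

13.8 Ω

ρ = 0.474 Ω·mm²/m = 4.74×10^-7 Ω·m
A = π(d/2)² = π(2.7400e-04 m)² = 2.3586e-07 m²
L = m/(density·A) = 0.0143/(8820×2.3586e-07) = 6.874 m
R = ρL/A = (4.74×10^-7)(6.874)/(2.3586e-07) = 13.8 Ω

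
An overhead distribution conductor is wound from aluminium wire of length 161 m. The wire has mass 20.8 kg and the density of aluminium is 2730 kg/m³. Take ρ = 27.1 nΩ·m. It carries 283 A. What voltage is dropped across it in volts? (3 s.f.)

ρ = 27.1 nΩ·m = 2.71×10^-8 Ω·m
A = m/(density·L) = 20.8/(2730×161) = 4.7323e-05 m²
R = ρL/A = (2.71×10^-8)(161)/(4.7323e-05) = 0.0922 Ω
V = IR = 283 × 0.0922 = 26.1 V

26.1 V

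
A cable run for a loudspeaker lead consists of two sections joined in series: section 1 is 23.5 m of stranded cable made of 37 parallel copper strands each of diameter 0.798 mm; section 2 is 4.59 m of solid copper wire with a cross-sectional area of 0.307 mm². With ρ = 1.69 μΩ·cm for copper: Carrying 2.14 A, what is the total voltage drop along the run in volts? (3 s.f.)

0.587 V

ρ = 1.69 μΩ·cm = 1.69×10^-8 Ω·m
Section 1: A_strand = π(3.9900e-04)² = 5.001e-07 m²; R₁ = ρL/(N·A_s) = (1.69×10^-8)(23.5)/(37×5.001e-07) = 0.02146 Ω
Section 2: A = 0.307 mm² = 3.070e-07 m²
R₂ = (1.69×10^-8)(4.59)/(3.070e-07) = 0.2527 Ω
R = R₁ + R₂ = 0.2741 Ω
V = IR = 2.14 × 0.2741 = 0.587 V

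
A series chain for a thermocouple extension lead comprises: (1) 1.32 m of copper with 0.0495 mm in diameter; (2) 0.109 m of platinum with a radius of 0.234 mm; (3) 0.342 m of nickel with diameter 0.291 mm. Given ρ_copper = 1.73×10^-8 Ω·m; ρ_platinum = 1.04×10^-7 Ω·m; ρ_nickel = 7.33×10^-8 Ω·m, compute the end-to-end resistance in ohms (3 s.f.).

Seg 1: A = π(d/2)² = π(2.4750e-05 m)² = 1.924e-09 m²
R_1 = (1.73×10^-8)(1.32)/(1.924e-09) = 11.87 Ω
Seg 2: A = πr² = π(2.3400e-04 m)² = 1.720e-07 m²
R_2 = (1.04×10^-7)(0.109)/(1.720e-07) = 0.0659 Ω
Seg 3: A = π(d/2)² = π(1.4550e-04 m)² = 6.651e-08 m²
R_3 = (7.33×10^-8)(0.342)/(6.651e-08) = 0.3769 Ω
R_total = R_1 + R_2 + R_3 = 12.3 Ω

12.3 Ω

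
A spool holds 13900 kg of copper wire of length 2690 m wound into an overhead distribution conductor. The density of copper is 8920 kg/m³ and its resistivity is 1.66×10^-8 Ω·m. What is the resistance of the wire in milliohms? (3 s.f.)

77.1 mΩ

A = m/(density·L) = 13900/(8920×2690) = 5.7929e-04 m²
R = ρL/A = (1.66×10^-8)(2690)/(5.7929e-04) = 77.1 mΩ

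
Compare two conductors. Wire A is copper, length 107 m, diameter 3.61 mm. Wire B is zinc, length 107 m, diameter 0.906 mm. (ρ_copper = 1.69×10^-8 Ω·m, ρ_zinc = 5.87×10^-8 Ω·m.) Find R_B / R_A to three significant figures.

R ∝ ρL/d², so R_B/R_A = (ρ_B/ρ_A) × (d_A/d_B)²
= (5.87×10^-8/1.69×10^-8) × (3.61/0.906)² = 55.1

55.1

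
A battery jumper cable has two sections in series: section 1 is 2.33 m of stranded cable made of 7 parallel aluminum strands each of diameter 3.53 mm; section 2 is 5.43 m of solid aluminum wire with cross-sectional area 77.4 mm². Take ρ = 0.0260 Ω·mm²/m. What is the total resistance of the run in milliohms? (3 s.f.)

ρ = 0.0260 Ω·mm²/m = 2.60×10^-8 Ω·m
Section 1: A_strand = π(1.7650e-03)² = 9.787e-06 m²; R₁ = ρL/(N·A_s) = (2.60×10^-8)(2.33)/(7×9.787e-06) = 8.843×10^-4 Ω
Section 2: A = 77.4 mm² = 7.740e-05 m²
R₂ = (2.60×10^-8)(5.43)/(7.740e-05) = 0.001824 Ω
R = R₁ + R₂ = 2.71 mΩ

2.71 mΩ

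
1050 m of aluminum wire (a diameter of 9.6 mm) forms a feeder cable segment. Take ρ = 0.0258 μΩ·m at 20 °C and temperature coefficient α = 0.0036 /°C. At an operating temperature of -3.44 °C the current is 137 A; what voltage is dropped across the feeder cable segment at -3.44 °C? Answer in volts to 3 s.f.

46.9 V

ρ = 0.0258 μΩ·m = 2.58×10^-8 Ω·m
A = π(d/2)² = π(4.8000e-03 m)² = 7.238e-05 m²
R₍20₎ = ρL/A = (2.58×10^-8)(1050)/(7.238e-05) = 0.3743 Ω
R₍-3.44₎ = R₍20₎(1 + αΔT) = 0.3743 × (1 + 0.0036×-23.4) = 0.3427 Ω
V = IR = 137 × 0.3427 = 46.9 V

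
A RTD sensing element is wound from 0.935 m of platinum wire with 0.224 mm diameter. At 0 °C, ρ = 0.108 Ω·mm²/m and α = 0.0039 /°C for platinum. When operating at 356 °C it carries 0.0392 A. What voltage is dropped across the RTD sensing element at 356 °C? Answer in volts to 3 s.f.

0.240 V

ρ = 0.108 Ω·mm²/m = 1.08×10^-7 Ω·m
A = π(d/2)² = π(1.1200e-04 m)² = 3.941e-08 m²
R₍0₎ = ρL/A = (1.08×10^-7)(0.935)/(3.941e-08) = 2.562 Ω
R₍356₎ = R₍0₎(1 + αΔT) = 2.562 × (1 + 0.0039×356) = 6.12 Ω
V = IR = 0.0392 × 6.12 = 0.240 V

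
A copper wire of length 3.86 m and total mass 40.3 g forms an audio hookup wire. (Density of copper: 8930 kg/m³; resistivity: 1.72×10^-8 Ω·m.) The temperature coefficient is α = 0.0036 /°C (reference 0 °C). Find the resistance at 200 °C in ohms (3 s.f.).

A = m/(density·L) = 0.0403/(8930×3.86) = 1.1691e-06 m²
R = ρL/A = (1.72×10^-8)(3.86)/(1.1691e-06) = 0.05679 Ω
R(200 °C) = 0.05679 × (1 + 0.0036×200) = 0.0977 Ω

0.0977 Ω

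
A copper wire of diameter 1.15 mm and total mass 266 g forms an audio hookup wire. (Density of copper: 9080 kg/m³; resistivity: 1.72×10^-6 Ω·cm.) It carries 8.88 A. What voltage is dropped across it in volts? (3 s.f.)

ρ = 1.72×10^-6 Ω·cm = 1.72×10^-8 Ω·m
A = π(d/2)² = π(5.7500e-04 m)² = 1.0387e-06 m²
L = m/(density·A) = 0.266/(9080×1.0387e-06) = 28.2 m
R = ρL/A = (1.72×10^-8)(28.2)/(1.0387e-06) = 0.467 Ω
V = IR = 8.88 × 0.467 = 4.15 V

4.15 V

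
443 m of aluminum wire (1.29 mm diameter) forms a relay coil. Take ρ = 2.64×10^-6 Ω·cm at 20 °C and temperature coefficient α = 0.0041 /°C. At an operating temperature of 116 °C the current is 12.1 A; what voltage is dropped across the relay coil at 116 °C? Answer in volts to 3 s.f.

151 V

ρ = 2.64×10^-6 Ω·cm = 2.64×10^-8 Ω·m
A = π(d/2)² = π(6.4500e-04 m)² = 1.307e-06 m²
R₍20₎ = ρL/A = (2.64×10^-8)(443)/(1.307e-06) = 8.948 Ω
R₍116₎ = R₍20₎(1 + αΔT) = 8.948 × (1 + 0.0041×96) = 12.47 Ω
V = IR = 12.1 × 12.47 = 151 V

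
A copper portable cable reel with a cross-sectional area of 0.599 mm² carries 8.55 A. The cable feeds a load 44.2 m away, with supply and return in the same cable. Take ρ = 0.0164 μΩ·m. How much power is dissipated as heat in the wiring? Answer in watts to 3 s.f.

ρ = 0.0164 μΩ·m = 1.64×10^-8 Ω·m
A = 0.599 mm² = 5.990e-07 m²
Total conductor length (both ways) L = 2 × 44.2 = 88.4 m
R = ρL/A = (1.64×10^-8)(88.4)/(5.990e-07) = 2.42 Ω
P = I²R = (8.55)² × 2.42 = 177 W

177 W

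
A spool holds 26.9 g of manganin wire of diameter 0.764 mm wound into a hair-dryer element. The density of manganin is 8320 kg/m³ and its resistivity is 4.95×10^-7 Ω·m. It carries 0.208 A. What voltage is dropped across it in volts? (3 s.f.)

A = π(d/2)² = π(3.8200e-04 m)² = 4.5843e-07 m²
L = m/(density·A) = 0.0269/(8320×4.5843e-07) = 7.053 m
R = ρL/A = (4.95×10^-7)(7.053)/(4.5843e-07) = 7.615 Ω
V = IR = 0.208 × 7.615 = 1.58 V

1.58 V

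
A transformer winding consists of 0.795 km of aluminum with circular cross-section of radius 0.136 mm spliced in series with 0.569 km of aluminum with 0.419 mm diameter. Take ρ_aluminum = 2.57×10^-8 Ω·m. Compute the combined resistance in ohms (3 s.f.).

Segment 1: A = πr² = π(1.3600e-04 m)² = 5.811e-08 m²
R₁ = ρL/A = (2.57×10^-8)(795)/(5.811e-08) = 351.6 Ω
Segment 2: A = π(d/2)² = π(2.0950e-04 m)² = 1.379e-07 m²
R₂ = (2.57×10^-8)(569)/(1.379e-07) = 106.1 Ω
R = R₁ + R₂ = 458 Ω

458 Ω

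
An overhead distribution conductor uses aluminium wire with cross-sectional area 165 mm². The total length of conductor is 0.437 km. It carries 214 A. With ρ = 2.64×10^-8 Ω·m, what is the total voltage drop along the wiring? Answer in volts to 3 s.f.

15.0 V

A = 165 mm² = 1.650e-04 m²
R = ρL/A = (2.64×10^-8)(437)/(1.650e-04) = 0.06992 Ω
V = IR = 214 × 0.06992 = 15.0 V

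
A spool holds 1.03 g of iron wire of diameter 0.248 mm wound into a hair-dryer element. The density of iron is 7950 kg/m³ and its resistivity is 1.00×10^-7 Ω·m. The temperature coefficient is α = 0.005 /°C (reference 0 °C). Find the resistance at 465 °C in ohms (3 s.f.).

18.5 Ω

A = π(d/2)² = π(1.2400e-04 m)² = 4.8305e-08 m²
L = m/(density·A) = 0.00103/(7950×4.8305e-08) = 2.682 m
R = ρL/A = (1.00×10^-7)(2.682)/(4.8305e-08) = 5.552 Ω
R(465 °C) = 5.552 × (1 + 0.005×465) = 18.5 Ω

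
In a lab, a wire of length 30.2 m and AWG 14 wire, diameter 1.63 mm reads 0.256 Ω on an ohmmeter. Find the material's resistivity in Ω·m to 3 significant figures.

1.77×10^-8 Ω·m

A = π(1.63/2 mm)² = π(8.1500e-04 m)² = 2.087e-06 m²
ρ = RA/L = (0.256)(2.087e-06)/(30.2) = 1.77×10^-8 Ω·m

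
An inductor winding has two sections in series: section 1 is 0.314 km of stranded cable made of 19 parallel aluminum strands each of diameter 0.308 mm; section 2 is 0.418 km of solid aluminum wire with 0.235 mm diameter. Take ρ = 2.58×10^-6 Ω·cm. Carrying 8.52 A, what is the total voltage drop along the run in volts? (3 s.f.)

ρ = 2.58×10^-6 Ω·cm = 2.58×10^-8 Ω·m
Section 1: A_strand = π(1.5400e-04)² = 7.451e-08 m²; R₁ = ρL/(N·A_s) = (2.58×10^-8)(314)/(19×7.451e-08) = 5.723 Ω
Section 2: A = π(d/2)² = π(1.1750e-04 m)² = 4.337e-08 m²
R₂ = (2.58×10^-8)(418)/(4.337e-08) = 248.6 Ω
R = R₁ + R₂ = 254.4 Ω
V = IR = 8.52 × 254.4 = 2170 V

2170 V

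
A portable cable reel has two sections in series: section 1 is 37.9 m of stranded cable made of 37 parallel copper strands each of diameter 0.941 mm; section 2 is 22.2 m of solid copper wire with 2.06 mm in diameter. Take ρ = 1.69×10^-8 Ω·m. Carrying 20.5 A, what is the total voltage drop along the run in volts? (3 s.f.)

2.82 V

Section 1: A_strand = π(4.7050e-04)² = 6.955e-07 m²; R₁ = ρL/(N·A_s) = (1.69×10^-8)(37.9)/(37×6.955e-07) = 0.02489 Ω
Section 2: A = π(d/2)² = π(1.0300e-03 m)² = 3.333e-06 m²
R₂ = (1.69×10^-8)(22.2)/(3.333e-06) = 0.1126 Ω
R = R₁ + R₂ = 0.1375 Ω
V = IR = 20.5 × 0.1375 = 2.82 V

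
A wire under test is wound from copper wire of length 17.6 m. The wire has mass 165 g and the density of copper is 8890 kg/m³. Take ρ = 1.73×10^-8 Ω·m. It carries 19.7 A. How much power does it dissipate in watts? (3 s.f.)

A = m/(density·L) = 0.165/(8890×17.6) = 1.0546e-06 m²
R = ρL/A = (1.73×10^-8)(17.6)/(1.0546e-06) = 0.2887 Ω
P = I²R = (19.7)² × 0.2887 = 112 W

112 W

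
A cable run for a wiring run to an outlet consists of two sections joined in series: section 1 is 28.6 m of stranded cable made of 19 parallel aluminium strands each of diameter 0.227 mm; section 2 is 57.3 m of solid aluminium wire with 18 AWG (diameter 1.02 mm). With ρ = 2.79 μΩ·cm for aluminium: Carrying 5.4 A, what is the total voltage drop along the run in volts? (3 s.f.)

16.2 V

ρ = 2.79 μΩ·cm = 2.79×10^-8 Ω·m
Section 1: A_strand = π(1.1350e-04)² = 4.047e-08 m²; R₁ = ρL/(N·A_s) = (2.79×10^-8)(28.6)/(19×4.047e-08) = 1.038 Ω
Section 2: A = π(1.02/2 mm)² = π(5.1000e-04 m)² = 8.171e-07 m²
R₂ = (2.79×10^-8)(57.3)/(8.171e-07) = 1.956 Ω
R = R₁ + R₂ = 2.994 Ω
V = IR = 5.4 × 2.994 = 16.2 V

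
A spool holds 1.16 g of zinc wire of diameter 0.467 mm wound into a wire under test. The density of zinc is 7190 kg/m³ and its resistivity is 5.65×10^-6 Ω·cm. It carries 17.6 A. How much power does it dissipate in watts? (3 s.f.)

96.2 W

ρ = 5.65×10^-6 Ω·cm = 5.65×10^-8 Ω·m
A = π(d/2)² = π(2.3350e-04 m)² = 1.7129e-07 m²
L = m/(density·A) = 0.00116/(7190×1.7129e-07) = 0.9419 m
R = ρL/A = (5.65×10^-8)(0.9419)/(1.7129e-07) = 0.3107 Ω
P = I²R = (17.6)² × 0.3107 = 96.2 W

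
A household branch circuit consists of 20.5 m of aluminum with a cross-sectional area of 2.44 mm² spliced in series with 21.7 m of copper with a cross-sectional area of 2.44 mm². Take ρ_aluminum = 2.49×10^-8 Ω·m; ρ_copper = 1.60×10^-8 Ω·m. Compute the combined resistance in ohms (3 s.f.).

0.351 Ω

Segment 1: A = 2.44 mm² = 2.440e-06 m²
R₁ = ρL/A = (2.49×10^-8)(20.5)/(2.440e-06) = 0.2092 Ω
R₂ = (1.60×10^-8)(21.7)/(2.440e-06) = 0.1423 Ω
R = R₁ + R₂ = 0.351 Ω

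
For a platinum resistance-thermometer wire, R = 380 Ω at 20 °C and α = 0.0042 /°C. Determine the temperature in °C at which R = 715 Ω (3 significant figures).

R = R₀(1 + α(T − T₀)) ⇒ T = T₀ + (R/R₀ − 1)/α
T = 20 + (715/380 − 1)/0.0042 = 20 + (0.8816)/0.0042 = 230 °C

230 °C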